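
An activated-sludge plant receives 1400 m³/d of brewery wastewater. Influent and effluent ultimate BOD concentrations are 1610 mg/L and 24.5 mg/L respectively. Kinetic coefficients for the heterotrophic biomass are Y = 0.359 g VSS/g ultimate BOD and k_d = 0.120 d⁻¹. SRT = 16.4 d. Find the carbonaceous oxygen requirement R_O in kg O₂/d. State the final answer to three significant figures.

Correct the yield for decay: Y_obs = Y/(1 + k_d θ_c) = 0.359 / (1 + 0.120 × 16.4) = 0.359 / 2.968 = 0.1210.
ΔS = 1610 − 24.5 = 1586 mg/L, so the substrate removal rate is 1400 × 1586/1000 = 2220 kg ultimate BOD/d.
P_X = Y_obs·Q·(S₀ − S) = 0.1210 × 2220 = 268.5 kg VSS/d.
R_O = Q·ΔS − 1.42 P_X = 2220 − 381.3 = 1838 kg O₂/d.

R_O ≈ 1840 kg O₂/d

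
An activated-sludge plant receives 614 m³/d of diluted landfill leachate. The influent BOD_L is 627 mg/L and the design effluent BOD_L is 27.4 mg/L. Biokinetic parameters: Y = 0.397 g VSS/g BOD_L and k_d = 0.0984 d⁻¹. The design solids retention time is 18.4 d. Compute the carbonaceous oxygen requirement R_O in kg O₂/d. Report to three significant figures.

Correct the yield for decay: Y_obs = Y/(1 + k_d θ_c) = 0.397 / (1 + 0.0984 × 18.4) = 0.397 / 2.811 = 0.1413.
Q·(S₀ − S) = 614 × (627 − 27.4) × 10⁻³ = 368.2 kg/d removed.
P_X = Y_obs·Q·(S₀ − S) = 0.1413 × 368.2 = 52.00 kg VSS/d.
R_O = Q·ΔS − 1.42 P_X = 368.2 − 73.84 = 294.3 kg O₂/d.

R_O ≈ 294 kg O₂/d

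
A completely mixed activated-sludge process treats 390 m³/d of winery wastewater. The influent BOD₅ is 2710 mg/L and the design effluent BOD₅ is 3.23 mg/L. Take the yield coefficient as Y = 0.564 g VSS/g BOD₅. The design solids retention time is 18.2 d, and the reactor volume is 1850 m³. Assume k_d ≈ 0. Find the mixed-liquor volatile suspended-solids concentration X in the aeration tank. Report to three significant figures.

From V·X = Y·Q·(S₀ − S)·θ_c (decay neglected): X = 0.564 × 390 × (2710 − 3.23) × 18.2 / 1850 = 5857 mg/L.

X ≈ 5860 mg/L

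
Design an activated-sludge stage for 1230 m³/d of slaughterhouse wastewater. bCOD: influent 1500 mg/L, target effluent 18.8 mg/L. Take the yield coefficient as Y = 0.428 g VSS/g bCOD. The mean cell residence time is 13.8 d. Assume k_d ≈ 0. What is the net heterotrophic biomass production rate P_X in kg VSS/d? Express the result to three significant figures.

P_X ≈ 780 kg VSS/d

Since k_d ≈ 0, Y_obs = Y = 0.428 g VSS/g bCOD.
Substrate removed = Q·(S₀ − S) = 1230 m³/d × (1500 − 18.8) g/m³ = 1.82×10^6 g/d = 1822 kg/d.
P_X = Y_obs · Q(S₀ − S) = 0.4280 × 1822 = 779.8 kg VSS/d.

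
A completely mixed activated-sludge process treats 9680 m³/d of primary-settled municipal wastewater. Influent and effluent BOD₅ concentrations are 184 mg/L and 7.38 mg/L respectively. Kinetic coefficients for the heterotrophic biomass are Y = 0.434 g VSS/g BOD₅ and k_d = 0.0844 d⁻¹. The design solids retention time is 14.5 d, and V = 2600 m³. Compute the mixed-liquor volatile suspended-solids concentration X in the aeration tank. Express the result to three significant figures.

X ≈ 1860 mg/L

From V·X·(1 + k_d·θ_c) = Y·Q·(S₀ − S)·θ_c: X = 0.434 × 9680 × (184 − 7.38) × 14.5 / [2600 × (1 + 0.0844 × 14.5)] = 1861 mg/L.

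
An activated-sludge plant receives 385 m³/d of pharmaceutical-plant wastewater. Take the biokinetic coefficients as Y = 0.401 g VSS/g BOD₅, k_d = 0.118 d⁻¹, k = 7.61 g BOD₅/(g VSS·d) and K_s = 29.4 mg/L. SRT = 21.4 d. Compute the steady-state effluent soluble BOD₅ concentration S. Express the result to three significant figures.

Effluent substrate depends only on kinetics and SRT: S = K_s(1 + k_d θ_c) / [θ_c(Yk − k_d) − 1] = 29.4 × (1 + 0.118 × 21.4) / [21.4 × (0.401 × 7.61 − 0.118) − 1] = 103.6 / 61.78 = 1.678 mg/L.

S ≈ 1.68 mg/L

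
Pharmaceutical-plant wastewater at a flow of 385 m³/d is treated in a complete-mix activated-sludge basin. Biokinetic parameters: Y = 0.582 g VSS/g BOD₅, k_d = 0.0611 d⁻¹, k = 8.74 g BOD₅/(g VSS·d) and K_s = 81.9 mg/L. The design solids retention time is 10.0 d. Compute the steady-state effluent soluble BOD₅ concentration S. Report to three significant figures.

S ≈ 2.68 mg/L

Effluent substrate depends only on kinetics and SRT: S = K_s(1 + k_d θ_c) / [θ_c(Yk − k_d) − 1] = 81.9 × (1 + 0.0611 × 10.0) / [10.0 × (0.582 × 8.74 − 0.0611) − 1] = 131.9 / 49.26 = 2.679 mg/L.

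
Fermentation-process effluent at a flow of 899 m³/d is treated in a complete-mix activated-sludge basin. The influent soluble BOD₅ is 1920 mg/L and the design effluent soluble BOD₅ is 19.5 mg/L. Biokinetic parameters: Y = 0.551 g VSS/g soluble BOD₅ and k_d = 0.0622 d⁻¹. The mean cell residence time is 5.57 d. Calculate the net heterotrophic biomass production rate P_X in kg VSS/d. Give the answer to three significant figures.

Y_obs = Y / (1 + k_d θ_c) = 0.551 / (1 + 0.0622 × 5.57) = 0.551 / 1.346 = 0.4092.
Substrate removed = Q·(S₀ − S) = 899 m³/d × (1920 − 19.5) g/m³ = 1.71×10^6 g/d = 1709 kg/d.
Biomass produced: P_X = Y_obs·Q·ΔS = 0.4092 × 1709 ≈ 699.2 kg VSS/d.

P_X ≈ 699 kg VSS/d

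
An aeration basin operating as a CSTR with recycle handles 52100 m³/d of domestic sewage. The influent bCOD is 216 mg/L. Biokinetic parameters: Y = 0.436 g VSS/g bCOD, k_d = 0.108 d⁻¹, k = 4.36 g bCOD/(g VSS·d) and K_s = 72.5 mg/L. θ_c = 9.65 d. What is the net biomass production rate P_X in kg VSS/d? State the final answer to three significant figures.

For a completely mixed reactor with recycle the Lawrence–McCarty relation gives S = K_s·(1 + k_d·θ_c) / [θ_c·(Y·k − k_d) − 1] = 72.5 × (1 + 0.108 × 9.65) / [9.65 × (0.436 × 4.36 − 0.108) − 1] = 148.1 / 16.30 = 9.082 mg/L.
Correct the yield for decay: Y_obs = Y/(1 + k_d θ_c) = 0.436 / (1 + 0.108 × 9.65) = 0.436 / 2.042 = 0.2135.
Substrate removed = Q·(S₀ − S) = 52100 m³/d × (216 − 9.08) g/m³ = 1.08×10^7 g/d = 10781 kg/d.
P_X = Y_obs · Q(S₀ − S) = 0.2135 × 10781 = 2302 kg VSS/d.

P_X ≈ 2300 kg VSS/d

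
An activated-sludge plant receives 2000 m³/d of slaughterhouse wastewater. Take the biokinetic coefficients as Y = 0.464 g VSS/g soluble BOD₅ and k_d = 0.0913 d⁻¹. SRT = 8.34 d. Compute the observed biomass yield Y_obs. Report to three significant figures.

Correct the yield for decay: Y_obs = Y/(1 + k_d θ_c) = 0.464 / (1 + 0.0913 × 8.34) = 0.464 / 1.761 = 0.2634.

Y_obs ≈ 0.263 g VSS/g soluble BOD₅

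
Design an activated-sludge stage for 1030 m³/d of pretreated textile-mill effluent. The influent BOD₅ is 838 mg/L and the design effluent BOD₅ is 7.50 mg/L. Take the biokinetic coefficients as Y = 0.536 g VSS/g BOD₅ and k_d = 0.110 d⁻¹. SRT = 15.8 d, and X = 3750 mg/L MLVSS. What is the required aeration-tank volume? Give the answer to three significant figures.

Rearranging the biomass balance for a CMAS with decay, V = Y·Q·ΔS·θ_c / [X·(1+k_d θ_c)] = 0.536 × 1030 × (838 − 7.50) × 15.8 / [3750 × (1 + 0.110 × 15.8)] = 7.24×10^6 / 10268 = 705.6 m³.

V ≈ 706 m³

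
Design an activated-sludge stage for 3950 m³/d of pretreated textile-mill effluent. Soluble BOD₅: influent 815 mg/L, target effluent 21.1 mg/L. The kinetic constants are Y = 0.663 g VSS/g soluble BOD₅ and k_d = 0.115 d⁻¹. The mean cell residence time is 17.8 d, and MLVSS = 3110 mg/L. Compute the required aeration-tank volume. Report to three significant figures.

V ≈ 3910 m³

Rearranging the biomass balance for a CMAS with decay, V = Y·Q·ΔS·θ_c / [X·(1+k_d θ_c)] = 0.663 × 3950 × (815 − 21.1) × 17.8 / [3110 × (1 + 0.115 × 17.8)] = 3.7×10^7 / 9476 = 3905 m³.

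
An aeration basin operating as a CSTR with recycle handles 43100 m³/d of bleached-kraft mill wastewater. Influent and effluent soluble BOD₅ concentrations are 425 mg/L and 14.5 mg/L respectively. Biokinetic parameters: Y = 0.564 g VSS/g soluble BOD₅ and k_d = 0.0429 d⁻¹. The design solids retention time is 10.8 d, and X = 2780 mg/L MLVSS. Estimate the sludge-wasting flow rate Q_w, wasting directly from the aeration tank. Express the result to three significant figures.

Steady-state biomass mass balance: V·X·(1 + k_d·θ_c) = Y·Q·(S₀ − S)·θ_c, so V = 0.564 × 43100 × (425 − 14.5) × 10.8 / [2780 × (1 + 0.0429 × 10.8)] = 1.08×10^8 / 4068 = 26492 m³.
Wasting from the aeration tank: Q_w = V / θ_c = 26492 / 10.8 = 2453 m³/d.

Q_w ≈ 2450 m³/d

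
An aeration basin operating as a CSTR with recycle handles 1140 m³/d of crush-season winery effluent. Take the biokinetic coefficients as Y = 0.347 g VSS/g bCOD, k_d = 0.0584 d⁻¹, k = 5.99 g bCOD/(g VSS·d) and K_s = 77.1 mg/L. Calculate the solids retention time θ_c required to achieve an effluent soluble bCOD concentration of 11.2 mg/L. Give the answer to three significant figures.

From 1/θ_c = Y·k·S/(K_s + S) − k_d: Y·k·S/(K_s+S) = 0.347 × 5.99 × 11.2 / (77.1 + 11.2) = 0.2636 d⁻¹.
1/θ_c = 0.2636 − 0.0584 = 0.2052 d⁻¹, so θ_c = 4.872 d.

θ_c ≈ 4.87 d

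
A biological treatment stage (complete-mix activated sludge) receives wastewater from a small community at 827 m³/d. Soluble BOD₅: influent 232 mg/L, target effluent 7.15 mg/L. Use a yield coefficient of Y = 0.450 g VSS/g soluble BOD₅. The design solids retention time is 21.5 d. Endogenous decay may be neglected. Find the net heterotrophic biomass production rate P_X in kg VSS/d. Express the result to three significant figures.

P_X ≈ 83.7 kg VSS/d

No decay correction is needed, so Y_obs = Y = 0.450.
Substrate removed = Q·(S₀ − S) = 827 m³/d × (232 − 7.15) g/m³ = 1.86×10^5 g/d = 186.0 kg/d.
Biomass produced: P_X = Y_obs·Q·ΔS = 0.4500 × 186.0 ≈ 83.68 kg VSS/d.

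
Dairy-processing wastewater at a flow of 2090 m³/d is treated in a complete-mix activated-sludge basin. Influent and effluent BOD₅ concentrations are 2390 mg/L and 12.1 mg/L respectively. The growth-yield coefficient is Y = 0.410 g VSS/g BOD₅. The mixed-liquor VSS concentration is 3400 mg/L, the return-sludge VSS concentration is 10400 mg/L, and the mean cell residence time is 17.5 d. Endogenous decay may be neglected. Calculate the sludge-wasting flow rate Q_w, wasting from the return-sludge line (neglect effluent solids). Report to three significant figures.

Biomass mass balance (decay neglected): V·X = Y·Q·(S₀ − S)·θ_c, so V = 0.410 × 2090 × (2390 − 12.1) × 17.5 / 3400 = 10488 m³.
θ_c = V·X/(Q_w·X_r) when wasting from the recycle, so Q_w = V·X/(θ_c·X_r) = 10488 × 3400 / (17.5 × 10400) = 195.9 m³/d.

Q_w ≈ 196 m³/d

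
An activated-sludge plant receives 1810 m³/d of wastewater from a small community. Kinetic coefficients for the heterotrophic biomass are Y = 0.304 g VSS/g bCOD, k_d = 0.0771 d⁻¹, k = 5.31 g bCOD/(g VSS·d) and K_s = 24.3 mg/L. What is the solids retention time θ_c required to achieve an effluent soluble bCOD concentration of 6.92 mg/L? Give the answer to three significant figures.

θ_c ≈ 3.56 d

Specific growth rate at S = 6.92 mg/L: μ = YkS/(K_s+S) = 0.304·5.31·6.92/(24.3+6.92) = 0.3578 d⁻¹.
θ_c = 1/(μ − k_d) = 1/(0.3578 − 0.0771) = 1/0.2807 = 3.563 d.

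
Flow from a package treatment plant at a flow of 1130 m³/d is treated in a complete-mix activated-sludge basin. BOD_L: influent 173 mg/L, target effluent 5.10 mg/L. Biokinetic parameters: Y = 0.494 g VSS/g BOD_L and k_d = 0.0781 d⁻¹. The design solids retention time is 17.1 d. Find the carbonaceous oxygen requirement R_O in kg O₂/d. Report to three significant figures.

R_O ≈ 133 kg O₂/d

The observed yield is Y_obs = Y/(1 + k_d·θ_c) = 0.494 / (1 + 0.0781 × 17.1) = 0.494 / 2.336 = 0.2115 g VSS per g BOD_L removed.
Substrate removed = Q·(S₀ − S) = 1130 m³/d × (173 − 5.10) g/m³ = 1.9×10^5 g/d = 189.7 kg/d.
Net sludge production P_X = 0.2115 × 189.7 = 40.13 kg VSS/d.
R_O = Q·(S₀ − S) − 1.42·P_X = 189.7 − 1.42 × 40.13 = 132.7 kg O₂/d.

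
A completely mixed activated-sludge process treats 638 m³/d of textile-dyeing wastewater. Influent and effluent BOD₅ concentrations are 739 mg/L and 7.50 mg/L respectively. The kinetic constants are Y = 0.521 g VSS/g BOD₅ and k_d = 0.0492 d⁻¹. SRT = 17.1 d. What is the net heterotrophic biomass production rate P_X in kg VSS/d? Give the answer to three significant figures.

Correct the yield for decay: Y_obs = Y/(1 + k_d θ_c) = 0.521 / (1 + 0.0492 × 17.1) = 0.521 / 1.841 = 0.2829.
Mass of BOD₅ removed per day: Q(S₀ − S) = 638 × 731.5 g/m³ = 466.7 kg/d.
Biomass produced: P_X = Y_obs·Q·ΔS = 0.2829 × 466.7 ≈ 132.1 kg VSS/d.

P_X ≈ 132 kg VSS/d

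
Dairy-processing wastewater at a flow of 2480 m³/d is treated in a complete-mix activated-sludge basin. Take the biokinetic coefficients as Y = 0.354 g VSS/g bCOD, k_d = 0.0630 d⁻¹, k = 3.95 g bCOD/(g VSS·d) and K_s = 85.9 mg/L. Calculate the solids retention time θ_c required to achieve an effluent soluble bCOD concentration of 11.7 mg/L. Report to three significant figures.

Specific growth rate at S = 11.7 mg/L: μ = YkS/(K_s+S) = 0.354·3.95·11.7/(85.9+11.7) = 0.1676 d⁻¹.
1/θ_c = 0.1676 − 0.0630 = 0.1046 d⁻¹, so θ_c = 9.558 d.

θ_c ≈ 9.56 d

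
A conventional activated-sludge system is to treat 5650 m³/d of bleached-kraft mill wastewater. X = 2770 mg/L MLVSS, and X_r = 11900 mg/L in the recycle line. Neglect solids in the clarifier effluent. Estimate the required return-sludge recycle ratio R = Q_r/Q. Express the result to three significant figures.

Solids balance on the clarifier gives (1+R)X = R·X_r, so R = X/(X_r − X) = 2770 / (11900 − 2770) = 0.3034.

R ≈ 0.303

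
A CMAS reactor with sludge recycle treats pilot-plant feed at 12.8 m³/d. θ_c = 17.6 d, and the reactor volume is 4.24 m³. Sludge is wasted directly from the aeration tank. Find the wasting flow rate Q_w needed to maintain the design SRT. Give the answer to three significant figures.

With mixed-liquor wasting, θ_c = V/Q_w, so Q_w = V/θ_c = 4.240/17.6 = 0.2409 m³/d.

Q_w ≈ 0.241 m³/d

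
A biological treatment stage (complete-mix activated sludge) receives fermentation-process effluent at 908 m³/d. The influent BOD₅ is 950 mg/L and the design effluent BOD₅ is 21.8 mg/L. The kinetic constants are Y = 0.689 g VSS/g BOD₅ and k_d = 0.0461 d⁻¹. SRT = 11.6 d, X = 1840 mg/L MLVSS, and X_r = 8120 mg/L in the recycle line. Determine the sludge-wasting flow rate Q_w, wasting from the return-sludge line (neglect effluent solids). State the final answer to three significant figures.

Q_w ≈ 46.6 m³/d

From the SRT design equation V = Y Q (S₀−S) θ_c / [X (1 + k_d θ_c)] = 0.689 × 908 × (950 − 21.8) × 11.6 / [1840 × (1 + 0.0461 × 11.6)] = 6.74×10^6 / 2824 = 2385 m³.
θ_c = V·X/(Q_w·X_r) when wasting from the recycle, so Q_w = V·X/(θ_c·X_r) = 2385 × 1840 / (11.6 × 8120) = 46.60 m³/d.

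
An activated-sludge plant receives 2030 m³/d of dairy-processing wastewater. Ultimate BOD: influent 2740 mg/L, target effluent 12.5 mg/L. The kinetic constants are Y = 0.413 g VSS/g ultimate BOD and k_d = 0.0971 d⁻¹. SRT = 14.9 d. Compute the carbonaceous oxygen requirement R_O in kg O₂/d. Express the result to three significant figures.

R_O ≈ 4210 kg O₂/d

The observed yield is Y_obs = Y/(1 + k_d·θ_c) = 0.413 / (1 + 0.0971 × 14.9) = 0.413 / 2.447 = 0.1688 g VSS per g ultimate BOD removed.
Q·(S₀ − S) = 2030 × (2740 − 12.5) × 10⁻³ = 5537 kg/d removed.
Net sludge production P_X = 0.1688 × 5537 = 934.6 kg VSS/d.
Carbonaceous O₂ demand = substrate oxidised − cell-mass equivalent = 5537 − 1.42 × 934.6 = 4210 kg O₂/d.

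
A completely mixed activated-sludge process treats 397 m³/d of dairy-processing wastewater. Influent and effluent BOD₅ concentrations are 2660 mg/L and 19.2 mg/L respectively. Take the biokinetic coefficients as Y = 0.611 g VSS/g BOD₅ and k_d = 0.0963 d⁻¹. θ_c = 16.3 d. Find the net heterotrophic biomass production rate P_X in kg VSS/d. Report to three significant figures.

Y_obs = Y / (1 + k_d θ_c) = 0.611 / (1 + 0.0963 × 16.3) = 0.611 / 2.570 = 0.2378.
Mass of BOD₅ removed per day: Q(S₀ − S) = 397 × 2641 g/m³ = 1048 kg/d.
So the net sludge growth is P_X = 0.2378 × 1048 = 249.3 kg VSS/d.

P_X ≈ 249 kg VSS/d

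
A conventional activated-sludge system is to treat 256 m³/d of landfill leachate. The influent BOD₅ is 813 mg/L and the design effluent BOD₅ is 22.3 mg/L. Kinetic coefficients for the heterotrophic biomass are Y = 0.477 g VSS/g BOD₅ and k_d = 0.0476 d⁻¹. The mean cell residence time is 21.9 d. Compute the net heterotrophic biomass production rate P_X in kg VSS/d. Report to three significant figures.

P_X ≈ 47.3 kg VSS/d

Observed yield with endogenous decay: Y_obs = Y / (1 + k_d·θ_c) = 0.477 / (1 + 0.0476 × 21.9) = 0.477 / 2.042 = 0.2335 g VSS/g BOD₅.
Q·(S₀ − S) = 256 × (813 − 22.3) × 10⁻³ = 202.4 kg/d removed.
Biomass produced: P_X = Y_obs·Q·ΔS = 0.2335 × 202.4 ≈ 47.27 kg VSS/d.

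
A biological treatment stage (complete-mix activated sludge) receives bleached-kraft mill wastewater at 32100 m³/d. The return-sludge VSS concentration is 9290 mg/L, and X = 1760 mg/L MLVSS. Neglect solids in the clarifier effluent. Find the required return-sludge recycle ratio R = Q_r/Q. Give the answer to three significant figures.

R ≈ 0.234

R = Q_r/Q = X/(X_r − X) = 1760 / (9290 − 1760) = 0.2337.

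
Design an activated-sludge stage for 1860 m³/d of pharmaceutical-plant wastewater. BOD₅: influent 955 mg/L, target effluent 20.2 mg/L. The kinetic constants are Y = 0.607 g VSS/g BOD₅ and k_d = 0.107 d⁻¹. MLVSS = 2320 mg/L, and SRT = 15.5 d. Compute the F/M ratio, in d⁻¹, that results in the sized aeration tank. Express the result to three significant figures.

Steady-state biomass mass balance: V·X·(1 + k_d·θ_c) = Y·Q·(S₀ − S)·θ_c, so V = 0.607 × 1860 × (955 − 20.2) × 15.5 / [2320 × (1 + 0.107 × 15.5)] = 1.64×10^7 / 6168 = 2652 m³.
F/M = Q·S₀ / (V·X) = 1860 × 955 / (2652 × 2320) = 0.2887 g BOD₅·(g VSS·d)⁻¹.

F/M ≈ 0.289 d⁻¹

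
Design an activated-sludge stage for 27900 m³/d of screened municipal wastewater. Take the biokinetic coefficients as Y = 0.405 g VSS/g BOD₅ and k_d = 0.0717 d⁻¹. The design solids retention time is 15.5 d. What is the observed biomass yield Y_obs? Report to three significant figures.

Y_obs ≈ 0.192 g VSS/g BOD₅

Y_obs = Y / (1 + k_d θ_c) = 0.405 / (1 + 0.0717 × 15.5) = 0.405 / 2.111 = 0.1918.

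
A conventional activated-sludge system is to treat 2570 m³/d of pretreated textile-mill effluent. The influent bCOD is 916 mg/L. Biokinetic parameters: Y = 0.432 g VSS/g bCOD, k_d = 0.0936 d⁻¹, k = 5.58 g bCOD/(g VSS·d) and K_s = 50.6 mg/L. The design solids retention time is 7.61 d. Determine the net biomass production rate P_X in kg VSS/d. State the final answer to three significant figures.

P_X ≈ 591 kg VSS/d

For a completely mixed reactor with recycle the Lawrence–McCarty relation gives S = K_s·(1 + k_d·θ_c) / [θ_c·(Y·k − k_d) − 1] = 50.6 × (1 + 0.0936 × 7.61) / [7.61 × (0.432 × 5.58 − 0.0936) − 1] = 86.64 / 16.63 = 5.209 mg/L.
Y_obs = Y / (1 + k_d θ_c) = 0.432 / (1 + 0.0936 × 7.61) = 0.432 / 1.712 = 0.2523.
Mass of bCOD removed per day: Q(S₀ − S) = 2570 × 910.8 g/m³ = 2341 kg/d.
Net biomass production P_X = Y_obs × Q·(S₀ − S) = 0.2523 × 2341 = 590.5 kg VSS/d.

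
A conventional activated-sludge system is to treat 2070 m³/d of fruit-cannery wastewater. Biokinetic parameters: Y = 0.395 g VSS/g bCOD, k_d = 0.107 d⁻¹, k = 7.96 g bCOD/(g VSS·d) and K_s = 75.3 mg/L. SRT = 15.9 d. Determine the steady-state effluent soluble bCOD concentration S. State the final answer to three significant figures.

For a completely mixed reactor with recycle the Lawrence–McCarty relation gives S = K_s·(1 + k_d·θ_c) / [θ_c·(Y·k − k_d) − 1] = 75.3 × (1 + 0.107 × 15.9) / [15.9 × (0.395 × 7.96 − 0.107) − 1] = 203.4 / 47.29 = 4.301 mg/L.

S ≈ 4.30 mg/L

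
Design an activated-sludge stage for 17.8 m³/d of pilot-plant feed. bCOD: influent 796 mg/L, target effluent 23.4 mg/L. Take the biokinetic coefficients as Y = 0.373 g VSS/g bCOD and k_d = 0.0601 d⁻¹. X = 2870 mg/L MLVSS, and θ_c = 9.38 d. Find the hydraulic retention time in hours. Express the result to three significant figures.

τ ≈ 14.5 h

From the SRT design equation V = Y Q (S₀−S) θ_c / [X (1 + k_d θ_c)] = 0.373 × 17.8 × (796 − 23.4) × 9.38 / [2870 × (1 + 0.0601 × 9.38)] = 4.81×10^4 / 4488 = 10.72 m³.
HRT = V/Q = 10.72 m³ / 17.8 m³·d⁻¹ = 0.6023 d × 24 = 14.46 h.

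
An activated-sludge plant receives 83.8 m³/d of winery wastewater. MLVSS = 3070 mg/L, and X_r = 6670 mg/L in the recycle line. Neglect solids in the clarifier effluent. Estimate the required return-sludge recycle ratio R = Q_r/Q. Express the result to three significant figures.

R ≈ 0.853

Mass balance around the secondary clarifier (neglecting effluent solids): R = X / (X_r − X) = 3070 / (6670 − 3070) = 0.8528.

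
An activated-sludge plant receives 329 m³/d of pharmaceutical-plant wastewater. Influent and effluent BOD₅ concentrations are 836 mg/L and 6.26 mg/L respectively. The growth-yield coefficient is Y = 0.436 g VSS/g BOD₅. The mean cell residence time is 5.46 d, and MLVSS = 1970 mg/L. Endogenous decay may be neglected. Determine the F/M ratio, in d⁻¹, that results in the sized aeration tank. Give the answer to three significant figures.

F/M ≈ 0.423 d⁻¹

Biomass mass balance (decay neglected): V·X = Y·Q·(S₀ − S)·θ_c, so V = 0.436 × 329 × (836 − 6.26) × 5.46 / 1970 = 329.9 m³.
F/M = Q·S₀ / (V·X) = 329 × 836 / (329.9 × 1970) = 0.4232 g BOD₅·(g VSS·d)⁻¹.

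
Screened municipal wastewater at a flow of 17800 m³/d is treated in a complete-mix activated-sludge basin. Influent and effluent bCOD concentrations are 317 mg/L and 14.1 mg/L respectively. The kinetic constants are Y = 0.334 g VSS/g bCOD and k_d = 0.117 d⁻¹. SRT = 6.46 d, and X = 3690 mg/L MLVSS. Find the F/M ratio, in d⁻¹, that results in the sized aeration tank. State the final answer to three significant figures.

F/M ≈ 0.852 d⁻¹

Steady-state biomass mass balance: V·X·(1 + k_d·θ_c) = Y·Q·(S₀ − S)·θ_c, so V = 0.334 × 17800 × (317 − 14.1) × 6.46 / [3690 × (1 + 0.117 × 6.46)] = 1.16×10^7 / 6479 = 1796 m³.
Food-to-microorganism ratio F/M = Q S₀ / (V X) = 17800 × 317 / (1796 × 3690) = 0.8516 d⁻¹.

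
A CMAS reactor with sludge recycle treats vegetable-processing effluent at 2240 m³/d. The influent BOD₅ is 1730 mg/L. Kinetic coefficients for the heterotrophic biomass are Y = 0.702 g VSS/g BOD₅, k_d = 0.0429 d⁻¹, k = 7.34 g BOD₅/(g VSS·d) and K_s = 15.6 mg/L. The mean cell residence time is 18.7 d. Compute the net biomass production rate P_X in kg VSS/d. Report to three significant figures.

P_X ≈ 1510 kg VSS/d

For a completely mixed reactor with recycle the Lawrence–McCarty relation gives S = K_s·(1 + k_d·θ_c) / [θ_c·(Y·k − k_d) − 1] = 15.6 × (1 + 0.0429 × 18.7) / [18.7 × (0.702 × 7.34 − 0.0429) − 1] = 28.11 / 94.55 = 0.2973 mg/L.
Observed yield with endogenous decay: Y_obs = Y / (1 + k_d·θ_c) = 0.702 / (1 + 0.0429 × 18.7) = 0.702 / 1.802 = 0.3895 g VSS/g BOD₅.
Substrate removed = Q·(S₀ − S) = 2240 m³/d × (1730 − 0.297) g/m³ = 3.87×10^6 g/d = 3875 kg/d.
P_X = Y_obs · Q(S₀ − S) = 0.3895 × 3875 = 1509 kg VSS/d.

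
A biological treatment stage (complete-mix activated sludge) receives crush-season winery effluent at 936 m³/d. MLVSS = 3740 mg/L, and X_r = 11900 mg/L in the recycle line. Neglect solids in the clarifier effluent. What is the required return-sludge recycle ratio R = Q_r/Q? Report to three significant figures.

R ≈ 0.458

R = Q_r/Q = X/(X_r − X) = 3740 / (11900 − 3740) = 0.4583.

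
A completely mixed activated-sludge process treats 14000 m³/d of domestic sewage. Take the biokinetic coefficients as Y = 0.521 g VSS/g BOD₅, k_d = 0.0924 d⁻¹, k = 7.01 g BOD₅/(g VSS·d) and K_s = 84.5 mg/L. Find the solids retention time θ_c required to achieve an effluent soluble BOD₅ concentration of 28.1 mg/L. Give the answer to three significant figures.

From 1/θ_c = Y·k·S/(K_s + S) − k_d: Y·k·S/(K_s+S) = 0.521 × 7.01 × 28.1 / (84.5 + 28.1) = 0.9114 d⁻¹.
Then 1/θ_c = μ − k_d = 0.9114 − 0.0924 = 0.8190 d⁻¹, giving θ_c = 1.221 d.

θ_c ≈ 1.22 d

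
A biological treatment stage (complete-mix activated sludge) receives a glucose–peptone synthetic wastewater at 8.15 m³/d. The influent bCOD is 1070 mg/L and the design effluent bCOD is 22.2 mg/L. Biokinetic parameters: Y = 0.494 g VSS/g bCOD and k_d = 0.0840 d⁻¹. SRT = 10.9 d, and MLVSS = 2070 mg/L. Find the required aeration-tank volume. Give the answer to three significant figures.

V ≈ 11.6 m³

Steady-state biomass mass balance: V·X·(1 + k_d·θ_c) = Y·Q·(S₀ − S)·θ_c, so V = 0.494 × 8.15 × (1070 − 22.2) × 10.9 / [2070 × (1 + 0.0840 × 10.9)] = 4.6×10^4 / 3965 = 11.60 m³.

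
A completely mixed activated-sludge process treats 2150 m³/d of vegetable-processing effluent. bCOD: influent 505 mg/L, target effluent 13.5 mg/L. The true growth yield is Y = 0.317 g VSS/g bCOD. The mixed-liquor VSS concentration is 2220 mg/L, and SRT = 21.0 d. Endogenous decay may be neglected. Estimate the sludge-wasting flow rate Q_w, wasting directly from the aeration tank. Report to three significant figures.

With k_d = 0 the design equation reduces to V = Y Q (S₀−S) θ_c / X = 0.317 × 2150 × (505 − 13.5) × 21.0 / 2220 = 3169 m³.
Wasting from the aeration tank: Q_w = V / θ_c = 3169 / 21.0 = 150.9 m³/d.

Q_w ≈ 151 m³/d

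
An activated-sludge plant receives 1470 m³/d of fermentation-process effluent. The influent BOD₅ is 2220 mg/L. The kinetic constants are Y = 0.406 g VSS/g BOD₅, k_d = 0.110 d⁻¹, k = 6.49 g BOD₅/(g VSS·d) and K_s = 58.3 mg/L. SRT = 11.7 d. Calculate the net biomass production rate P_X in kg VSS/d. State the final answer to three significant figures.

For a completely mixed reactor with recycle the Lawrence–McCarty relation gives S = K_s·(1 + k_d·θ_c) / [θ_c·(Y·k − k_d) − 1] = 58.3 × (1 + 0.110 × 11.7) / [11.7 × (0.406 × 6.49 − 0.110) − 1] = 133.3 / 28.54 = 4.671 mg/L.
The observed yield is Y_obs = Y/(1 + k_d·θ_c) = 0.406 / (1 + 0.110 × 11.7) = 0.406 / 2.287 = 0.1775 g VSS per g BOD₅ removed.
Q·(S₀ − S) = 1470 × (2220 − 4.67) × 10⁻³ = 3257 kg/d removed.
Net biomass production P_X = Y_obs × Q·(S₀ − S) = 0.1775 × 3257 = 578.1 kg VSS/d.

P_X ≈ 578 kg VSS/d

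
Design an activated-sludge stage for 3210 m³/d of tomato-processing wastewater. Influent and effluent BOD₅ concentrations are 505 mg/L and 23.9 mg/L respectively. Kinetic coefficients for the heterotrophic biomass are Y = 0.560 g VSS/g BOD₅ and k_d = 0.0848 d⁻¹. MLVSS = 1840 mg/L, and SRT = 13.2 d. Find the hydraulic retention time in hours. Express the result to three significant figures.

τ ≈ 21.9 h

Rearranging the biomass balance for a CMAS with decay, V = Y·Q·ΔS·θ_c / [X·(1+k_d θ_c)] = 0.560 × 3210 × (505 − 23.9) × 13.2 / [1840 × (1 + 0.0848 × 13.2)] = 1.14×10^7 / 3900 = 2927 m³.
τ = V/Q = 2927/3210 = 0.9120 d, or 21.89 h.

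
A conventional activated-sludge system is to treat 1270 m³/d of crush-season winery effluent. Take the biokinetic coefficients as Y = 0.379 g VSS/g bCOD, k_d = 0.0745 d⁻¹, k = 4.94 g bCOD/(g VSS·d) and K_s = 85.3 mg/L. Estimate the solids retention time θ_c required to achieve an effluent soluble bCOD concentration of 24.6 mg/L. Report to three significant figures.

θ_c ≈ 2.90 d

At the target effluent, Y k S/(K_s+S) = 0.379×4.94×24.6/109.9 = 0.4191 d⁻¹.
θ_c = 1/(μ − k_d) = 1/(0.4191 − 0.0745) = 1/0.3446 = 2.902 d.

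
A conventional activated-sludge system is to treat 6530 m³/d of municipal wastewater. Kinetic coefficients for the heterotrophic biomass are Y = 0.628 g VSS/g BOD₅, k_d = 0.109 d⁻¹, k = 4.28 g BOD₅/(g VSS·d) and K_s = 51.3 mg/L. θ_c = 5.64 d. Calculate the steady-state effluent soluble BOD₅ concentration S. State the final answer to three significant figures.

For a completely mixed reactor with recycle the Lawrence–McCarty relation gives S = K_s·(1 + k_d·θ_c) / [θ_c·(Y·k − k_d) − 1] = 51.3 × (1 + 0.109 × 5.64) / [5.64 × (0.628 × 4.28 − 0.109) − 1] = 82.84 / 13.54 = 6.116 mg/L.

S ≈ 6.12 mg/L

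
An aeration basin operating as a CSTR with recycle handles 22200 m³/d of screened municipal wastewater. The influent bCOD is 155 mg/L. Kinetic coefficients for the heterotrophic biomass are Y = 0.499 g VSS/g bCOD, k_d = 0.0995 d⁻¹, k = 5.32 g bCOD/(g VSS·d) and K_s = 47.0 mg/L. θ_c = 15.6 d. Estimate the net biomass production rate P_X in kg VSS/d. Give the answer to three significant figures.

For a completely mixed reactor with recycle the Lawrence–McCarty relation gives S = K_s·(1 + k_d·θ_c) / [θ_c·(Y·k − k_d) − 1] = 47.0 × (1 + 0.0995 × 15.6) / [15.6 × (0.499 × 5.32 − 0.0995) − 1] = 120.0 / 38.86 = 3.087 mg/L.
The observed yield is Y_obs = Y/(1 + k_d·θ_c) = 0.499 / (1 + 0.0995 × 15.6) = 0.499 / 2.552 = 0.1955 g VSS per g bCOD removed.
Mass of bCOD removed per day: Q(S₀ − S) = 22200 × 151.9 g/m³ = 3372 kg/d.
P_X = Y_obs · Q(S₀ − S) = 0.1955 × 3372 = 659.4 kg VSS/d.

P_X ≈ 659 kg VSS/d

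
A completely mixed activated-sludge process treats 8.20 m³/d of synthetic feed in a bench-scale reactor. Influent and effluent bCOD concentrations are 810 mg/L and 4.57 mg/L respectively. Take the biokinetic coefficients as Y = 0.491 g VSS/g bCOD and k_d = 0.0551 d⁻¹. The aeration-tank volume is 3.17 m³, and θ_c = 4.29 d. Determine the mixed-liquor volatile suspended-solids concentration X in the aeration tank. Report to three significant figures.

X ≈ 3550 mg/L

Solving the biomass balance for X: X = Y Q (S₀−S) θ_c / [V (1+k_d θ_c)] = 0.491 × 8.20 × (810 − 4.57) × 4.29 / [3.17 × (1 + 0.0551 × 4.29)] = 3550 mg/L.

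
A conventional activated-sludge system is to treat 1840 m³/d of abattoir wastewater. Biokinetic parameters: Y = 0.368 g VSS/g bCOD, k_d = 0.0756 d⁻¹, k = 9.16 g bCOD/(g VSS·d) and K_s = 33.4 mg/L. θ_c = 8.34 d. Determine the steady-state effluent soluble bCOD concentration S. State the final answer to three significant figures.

S ≈ 2.06 mg/L

Effluent substrate depends only on kinetics and SRT: S = K_s(1 + k_d θ_c) / [θ_c(Yk − k_d) − 1] = 33.4 × (1 + 0.0756 × 8.34) / [8.34 × (0.368 × 9.16 − 0.0756) − 1] = 54.46 / 26.48 = 2.056 mg/L.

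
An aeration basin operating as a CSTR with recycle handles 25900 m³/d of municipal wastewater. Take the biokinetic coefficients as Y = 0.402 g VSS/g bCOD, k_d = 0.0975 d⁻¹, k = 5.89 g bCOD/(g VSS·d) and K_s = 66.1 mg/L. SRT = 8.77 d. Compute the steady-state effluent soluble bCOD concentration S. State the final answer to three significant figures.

S ≈ 6.48 mg/L

Effluent substrate depends only on kinetics and SRT: S = K_s(1 + k_d θ_c) / [θ_c(Yk − k_d) − 1] = 66.1 × (1 + 0.0975 × 8.77) / [8.77 × (0.402 × 5.89 − 0.0975) − 1] = 122.6 / 18.91 = 6.484 mg/L.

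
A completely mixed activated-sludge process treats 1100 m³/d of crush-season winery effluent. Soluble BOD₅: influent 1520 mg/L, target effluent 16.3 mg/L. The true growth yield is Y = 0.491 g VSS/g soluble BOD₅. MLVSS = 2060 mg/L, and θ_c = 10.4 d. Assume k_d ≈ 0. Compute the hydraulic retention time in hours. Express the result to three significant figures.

With k_d = 0 the design equation reduces to V = Y Q (S₀−S) θ_c / X = 0.491 × 1100 × (1520 − 16.3) × 10.4 / 2060 = 4100 m³.
Hydraulic retention time τ = V/Q = 4100 / 1100 = 3.727 d = 89.46 h.

τ ≈ 89.5 h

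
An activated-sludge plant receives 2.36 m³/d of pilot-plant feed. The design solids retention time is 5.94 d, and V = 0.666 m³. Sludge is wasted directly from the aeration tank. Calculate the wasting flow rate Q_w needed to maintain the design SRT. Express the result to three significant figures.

For wasting at MLVSS concentration, Q_w = V/θ_c = 0.6660/5.94 = 0.1121 m³/d.

Q_w ≈ 0.112 m³/d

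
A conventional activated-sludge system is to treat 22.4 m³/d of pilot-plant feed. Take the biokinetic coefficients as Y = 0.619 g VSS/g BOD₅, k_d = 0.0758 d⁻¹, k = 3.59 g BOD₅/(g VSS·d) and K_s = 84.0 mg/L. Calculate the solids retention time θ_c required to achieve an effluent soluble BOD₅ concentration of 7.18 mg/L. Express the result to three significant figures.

θ_c ≈ 10.1 d

At the target effluent, Y k S/(K_s+S) = 0.619×3.59×7.18/91.18 = 0.1750 d⁻¹.
1/θ_c = 0.1750 − 0.0758 = 0.09919 d⁻¹, so θ_c = 10.08 d.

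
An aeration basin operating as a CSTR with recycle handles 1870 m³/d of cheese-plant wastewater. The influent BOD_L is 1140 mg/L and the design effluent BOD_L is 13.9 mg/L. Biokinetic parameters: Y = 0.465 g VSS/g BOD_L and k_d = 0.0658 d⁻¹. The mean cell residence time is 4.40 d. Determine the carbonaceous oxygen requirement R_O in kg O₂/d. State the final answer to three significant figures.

R_O ≈ 1030 kg O₂/d

Correct the yield for decay: Y_obs = Y/(1 + k_d θ_c) = 0.465 / (1 + 0.0658 × 4.40) = 0.465 / 1.290 = 0.3606.
Mass of BOD_L removed per day: Q(S₀ − S) = 1870 × 1126 g/m³ = 2106 kg/d.
P_X = Y_obs·Q·(S₀ − S) = 0.3606 × 2106 = 759.4 kg VSS/d.
R_O = Q·(S₀ − S) − 1.42·P_X = 2106 − 1.42 × 759.4 = 1028 kg O₂/d.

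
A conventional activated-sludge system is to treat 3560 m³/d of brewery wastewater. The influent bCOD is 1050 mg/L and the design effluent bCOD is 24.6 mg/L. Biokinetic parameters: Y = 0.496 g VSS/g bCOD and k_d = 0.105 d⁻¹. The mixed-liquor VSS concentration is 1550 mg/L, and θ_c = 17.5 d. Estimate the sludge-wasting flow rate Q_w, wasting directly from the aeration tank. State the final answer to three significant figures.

Steady-state biomass mass balance: V·X·(1 + k_d·θ_c) = Y·Q·(S₀ − S)·θ_c, so V = 0.496 × 3560 × (1050 − 24.6) × 17.5 / [1550 × (1 + 0.105 × 17.5)] = 3.17×10^7 / 4398 = 7204 m³.
For wasting at MLVSS concentration, Q_w = V/θ_c = 7204/17.5 = 411.7 m³/d.

Q_w ≈ 412 m³/d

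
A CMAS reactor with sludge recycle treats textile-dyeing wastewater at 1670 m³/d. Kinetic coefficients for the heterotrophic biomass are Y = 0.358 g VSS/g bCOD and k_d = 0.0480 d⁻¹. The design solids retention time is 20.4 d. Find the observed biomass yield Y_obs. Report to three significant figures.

The observed yield is Y_obs = Y/(1 + k_d·θ_c) = 0.358 / (1 + 0.0480 × 20.4) = 0.358 / 1.979 = 0.1809 g VSS per g bCOD removed.

Y_obs ≈ 0.181 g VSS/g bCOD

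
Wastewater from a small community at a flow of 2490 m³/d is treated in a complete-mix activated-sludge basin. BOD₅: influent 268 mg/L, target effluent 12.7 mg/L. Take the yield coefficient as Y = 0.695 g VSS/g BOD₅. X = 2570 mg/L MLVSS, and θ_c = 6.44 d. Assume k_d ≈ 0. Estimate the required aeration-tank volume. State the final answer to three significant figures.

V ≈ 1110 m³

With k_d = 0 the design equation reduces to V = Y Q (S₀−S) θ_c / X = 0.695 × 2490 × (268 − 12.7) × 6.44 / 2570 = 1107 m³.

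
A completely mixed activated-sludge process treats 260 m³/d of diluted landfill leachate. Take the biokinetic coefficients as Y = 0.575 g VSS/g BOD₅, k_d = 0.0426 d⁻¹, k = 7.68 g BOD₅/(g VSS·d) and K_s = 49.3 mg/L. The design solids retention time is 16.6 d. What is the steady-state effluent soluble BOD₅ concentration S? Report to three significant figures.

Effluent substrate depends only on kinetics and SRT: S = K_s(1 + k_d θ_c) / [θ_c(Yk − k_d) − 1] = 49.3 × (1 + 0.0426 × 16.6) / [16.6 × (0.575 × 7.68 − 0.0426) − 1] = 84.16 / 71.60 = 1.175 mg/L.

S ≈ 1.18 mg/L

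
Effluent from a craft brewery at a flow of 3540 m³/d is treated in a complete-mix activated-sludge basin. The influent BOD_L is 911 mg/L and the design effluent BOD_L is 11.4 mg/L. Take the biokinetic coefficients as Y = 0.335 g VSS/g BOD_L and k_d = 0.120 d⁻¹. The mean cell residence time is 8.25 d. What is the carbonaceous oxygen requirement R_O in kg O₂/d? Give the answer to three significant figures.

Y_obs = Y / (1 + k_d θ_c) = 0.335 / (1 + 0.120 × 8.25) = 0.335 / 1.990 = 0.1683.
Q·(S₀ − S) = 3540 × (911 − 11.4) × 10⁻³ = 3185 kg/d removed.
Net sludge production P_X = 0.1683 × 3185 = 536.1 kg VSS/d.
R_O = Q·ΔS − 1.42 P_X = 3185 − 761.3 = 2423 kg O₂/d.

R_O ≈ 2420 kg O₂/d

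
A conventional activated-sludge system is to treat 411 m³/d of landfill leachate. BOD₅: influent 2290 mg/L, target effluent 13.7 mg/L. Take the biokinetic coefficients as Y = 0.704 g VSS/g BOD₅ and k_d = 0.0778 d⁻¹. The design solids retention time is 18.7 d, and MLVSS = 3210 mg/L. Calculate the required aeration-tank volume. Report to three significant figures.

Steady-state biomass mass balance: V·X·(1 + k_d·θ_c) = Y·Q·(S₀ − S)·θ_c, so V = 0.704 × 411 × (2290 − 13.7) × 18.7 / [3210 × (1 + 0.0778 × 18.7)] = 1.23×10^7 / 7880 = 1563 m³.

V ≈ 1560 m³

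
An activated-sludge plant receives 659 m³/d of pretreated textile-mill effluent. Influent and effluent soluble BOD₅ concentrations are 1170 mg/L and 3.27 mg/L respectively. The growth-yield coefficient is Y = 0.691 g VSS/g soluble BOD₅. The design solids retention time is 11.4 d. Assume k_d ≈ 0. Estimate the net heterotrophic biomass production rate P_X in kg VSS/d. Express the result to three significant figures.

P_X ≈ 531 kg VSS/d

Since k_d ≈ 0, Y_obs = Y = 0.691 g VSS/g soluble BOD₅.
ΔS = 1170 − 3.27 = 1167 mg/L, so the substrate removal rate is 659 × 1167/1000 = 768.9 kg soluble BOD₅/d.
P_X = Y_obs · Q(S₀ − S) = 0.6910 × 768.9 = 531.3 kg VSS/d.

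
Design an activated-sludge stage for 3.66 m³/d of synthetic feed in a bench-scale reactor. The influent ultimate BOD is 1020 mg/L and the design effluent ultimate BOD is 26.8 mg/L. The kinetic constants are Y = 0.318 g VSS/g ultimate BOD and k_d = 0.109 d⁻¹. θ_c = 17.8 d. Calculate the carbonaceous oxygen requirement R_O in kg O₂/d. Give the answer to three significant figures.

Y_obs = Y / (1 + k_d θ_c) = 0.318 / (1 + 0.109 × 17.8) = 0.318 / 2.940 = 0.1082.
Q·(S₀ − S) = 3.66 × (1020 − 26.8) × 10⁻³ = 3.635 kg/d removed.
P_X = Y_obs·Q·(S₀ − S) = 0.1082 × 3.635 = 0.3932 kg VSS/d.
R_O = Q·ΔS − 1.42 P_X = 3.635 − 0.5583 = 3.077 kg O₂/d.

R_O ≈ 3.08 kg O₂/d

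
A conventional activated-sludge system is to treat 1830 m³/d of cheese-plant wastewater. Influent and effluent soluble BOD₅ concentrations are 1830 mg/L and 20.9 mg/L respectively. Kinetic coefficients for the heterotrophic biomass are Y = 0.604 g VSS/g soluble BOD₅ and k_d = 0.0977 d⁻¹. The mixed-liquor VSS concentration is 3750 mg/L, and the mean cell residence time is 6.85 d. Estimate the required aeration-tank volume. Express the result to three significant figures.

Rearranging the biomass balance for a CMAS with decay, V = Y·Q·ΔS·θ_c / [X·(1+k_d θ_c)] = 0.604 × 1830 × (1830 − 20.9) × 6.85 / [3750 × (1 + 0.0977 × 6.85)] = 1.37×10^7 / 6260 = 2188 m³.

V ≈ 2190 m³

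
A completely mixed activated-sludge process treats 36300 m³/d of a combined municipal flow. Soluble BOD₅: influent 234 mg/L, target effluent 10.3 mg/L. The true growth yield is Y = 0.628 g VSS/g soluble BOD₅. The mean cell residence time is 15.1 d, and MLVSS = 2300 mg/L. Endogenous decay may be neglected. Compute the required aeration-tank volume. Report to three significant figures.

V ≈ 33500 m³

Biomass mass balance (decay neglected): V·X = Y·Q·(S₀ − S)·θ_c, so V = 0.628 × 36300 × (234 − 10.3) × 15.1 / 2300 = 33480 m³.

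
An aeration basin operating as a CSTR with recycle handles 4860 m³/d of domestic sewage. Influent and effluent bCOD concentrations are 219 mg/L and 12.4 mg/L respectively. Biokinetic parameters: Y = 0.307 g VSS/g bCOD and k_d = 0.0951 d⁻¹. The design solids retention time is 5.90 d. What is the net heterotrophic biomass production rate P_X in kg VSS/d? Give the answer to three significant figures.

Observed yield with endogenous decay: Y_obs = Y / (1 + k_d·θ_c) = 0.307 / (1 + 0.0951 × 5.90) = 0.307 / 1.561 = 0.1967 g VSS/g bCOD.
Mass of bCOD removed per day: Q(S₀ − S) = 4860 × 206.6 g/m³ = 1004 kg/d.
P_X = Y_obs · Q(S₀ − S) = 0.1967 × 1004 = 197.5 kg VSS/d.

P_X ≈ 197 kg VSS/d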